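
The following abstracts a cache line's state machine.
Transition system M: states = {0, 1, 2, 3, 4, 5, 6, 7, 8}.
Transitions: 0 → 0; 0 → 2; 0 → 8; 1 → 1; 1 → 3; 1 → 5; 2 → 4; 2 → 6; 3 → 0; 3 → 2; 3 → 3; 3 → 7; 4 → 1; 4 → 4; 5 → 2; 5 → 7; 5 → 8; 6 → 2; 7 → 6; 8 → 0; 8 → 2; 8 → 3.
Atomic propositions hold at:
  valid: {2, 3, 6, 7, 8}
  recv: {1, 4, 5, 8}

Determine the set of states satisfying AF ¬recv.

Sat(¬recv) = {0, 2, 3, 6, 7}
AF ¬recv: least fixpoint, start Z0 = {0, 2, 3, 6, 7}, add states with every successor in Z. Z1 = {0, 2, 3, 6, 7, 8}; Z2 = {0, 2, 3, 5, 6, 7, 8}; fixed.
Sat(AF ¬recv) = {0, 2, 3, 5, 6, 7, 8}

{0, 2, 3, 5, 6, 7, 8}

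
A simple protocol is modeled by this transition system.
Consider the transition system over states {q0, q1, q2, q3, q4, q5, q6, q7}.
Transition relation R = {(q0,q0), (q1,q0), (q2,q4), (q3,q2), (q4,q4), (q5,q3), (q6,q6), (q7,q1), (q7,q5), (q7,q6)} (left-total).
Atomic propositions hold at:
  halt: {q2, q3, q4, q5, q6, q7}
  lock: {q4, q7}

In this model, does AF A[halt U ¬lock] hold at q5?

Sat(¬lock) = {q0, q1, q2, q3, q5, q6}
A[halt U ¬lock]: least fixpoint, start Z0 = Sat(¬lock) = {q0, q1, q2, q3, q5, q6}, add states in Sat(halt) with every successor in Z. Z1 = {q0, q1, q2, q3, q5, q6, q7}; fixed.
Sat(A[halt U ¬lock]) = {q0, q1, q2, q3, q5, q6, q7}
AF A[halt U ¬lock]: least fixpoint, start Z0 = {q0, q1, q2, q3, q5, q6, q7}, add states with every successor in Z. Already a fixed point.
Sat(AF A[halt U ¬lock]) = {q0, q1, q2, q3, q5, q6, q7}
q5 ∈ Sat(AF A[halt U ¬lock]) = {q0, q1, q2, q3, q5, q6, q7}, so the formula holds at q5.

Yes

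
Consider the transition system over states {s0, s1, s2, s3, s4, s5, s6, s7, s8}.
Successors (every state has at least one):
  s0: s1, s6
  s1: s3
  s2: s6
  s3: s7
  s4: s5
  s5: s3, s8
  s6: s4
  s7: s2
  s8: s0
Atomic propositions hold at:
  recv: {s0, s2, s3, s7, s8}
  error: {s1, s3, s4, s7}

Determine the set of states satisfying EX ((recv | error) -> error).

Sat(recv | error) = {s0, s1, s2, s3, s4, s7, s8}
Sat((recv | error) -> error) = {s1, s3, s4, s5, s6, s7}
Sat(EX ((recv | error) -> error)) = {s : some successor in {s1, s3, s4, s5, s6, s7}} = {s0, s1, s2, s3, s4, s5, s6}

{s0, s1, s2, s3, s4, s5, s6}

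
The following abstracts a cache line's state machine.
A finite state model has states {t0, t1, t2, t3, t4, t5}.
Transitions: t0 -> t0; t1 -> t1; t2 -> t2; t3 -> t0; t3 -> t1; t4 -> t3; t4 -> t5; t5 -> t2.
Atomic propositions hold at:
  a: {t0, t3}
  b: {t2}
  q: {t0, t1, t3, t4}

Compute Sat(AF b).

{t2, t5}

AF b: least fixpoint, start Z0 = {t2}, add states with every successor in Z. Z1 = {t2, t5}; fixed.
Sat(AF b) = {t2, t5}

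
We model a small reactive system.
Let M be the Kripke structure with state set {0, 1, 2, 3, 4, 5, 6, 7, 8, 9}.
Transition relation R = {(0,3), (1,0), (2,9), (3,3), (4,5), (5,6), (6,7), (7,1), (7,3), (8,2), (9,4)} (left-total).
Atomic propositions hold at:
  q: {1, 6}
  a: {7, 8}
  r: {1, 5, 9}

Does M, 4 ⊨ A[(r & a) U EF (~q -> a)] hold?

Sat(r & a) = ∅
Sat(~q) = {0, 2, 3, 4, 5, 7, 8, 9}
Sat(~q -> a) = {1, 6, 7, 8}
EF (~q -> a): least fixpoint, start Z0 = {1, 6, 7, 8}, add states with some successor in Z. Z1 = {1, 5, 6, 7, 8}; Z2 = {1, 4, 5, 6, 7, 8}; Z3 = {1, 4, 5, 6, 7, 8, 9}; Z4 = {1, 2, 4, 5, 6, 7, 8, 9}; fixed.
Sat(EF (~q -> a)) = {1, 2, 4, 5, 6, 7, 8, 9}
A[(r & a) U EF (~q -> a)]: least fixpoint, start Z0 = Sat(EF (~q -> a)) = {1, 2, 4, 5, 6, 7, 8, 9}, add states in Sat(r & a) with every successor in Z. Already a fixed point.
Sat(A[(r & a) U EF (~q -> a)]) = {1, 2, 4, 5, 6, 7, 8, 9}
4 ∈ Sat(A[(r & a) U EF (~q -> a)]) = {1, 2, 4, 5, 6, 7, 8, 9}, so the formula holds at 4.

Yes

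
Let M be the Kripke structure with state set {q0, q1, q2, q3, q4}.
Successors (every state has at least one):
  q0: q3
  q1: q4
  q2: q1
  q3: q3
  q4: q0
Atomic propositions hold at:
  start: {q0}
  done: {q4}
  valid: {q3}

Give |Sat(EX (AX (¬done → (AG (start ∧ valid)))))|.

Sat(¬done) = {q0, q1, q2, q3}
Sat(start ∧ valid) = ∅
AG (start ∧ valid): greatest fixpoint, start Z0 = ∅, keep only states in Sat with every successor in Z. Already a fixed point.
Sat(AG (start ∧ valid)) = ∅
Sat(¬done → (AG (start ∧ valid))) = {q4}
Sat(AX (¬done → (AG (start ∧ valid)))) = {s : every successor in {q4}} = {q1}
Sat(EX (AX (¬done → (AG (start ∧ valid))))) = {s : some successor in {q1}} = {q2}
|Sat(EX (AX (¬done → (AG (start ∧ valid)))))| = |{q2}| = 1.

1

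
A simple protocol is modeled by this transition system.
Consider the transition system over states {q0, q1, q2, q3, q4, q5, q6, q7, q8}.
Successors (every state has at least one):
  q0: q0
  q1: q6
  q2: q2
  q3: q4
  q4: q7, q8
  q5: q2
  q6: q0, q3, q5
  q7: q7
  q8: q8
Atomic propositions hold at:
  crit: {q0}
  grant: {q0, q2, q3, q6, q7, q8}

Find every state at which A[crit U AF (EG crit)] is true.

EG crit: greatest fixpoint, start Z0 = {q0}, keep only states in Sat with some successor in Z. Already a fixed point.
Sat(EG crit) = {q0}
AF (EG crit): least fixpoint, start Z0 = {q0}, add states with every successor in Z. Already a fixed point.
Sat(AF (EG crit)) = {q0}
A[crit U AF (EG crit)]: least fixpoint, start Z0 = Sat(AF (EG crit)) = {q0}, add states in Sat(crit) with every successor in Z. Already a fixed point.
Sat(A[crit U AF (EG crit)]) = {q0}

{q0}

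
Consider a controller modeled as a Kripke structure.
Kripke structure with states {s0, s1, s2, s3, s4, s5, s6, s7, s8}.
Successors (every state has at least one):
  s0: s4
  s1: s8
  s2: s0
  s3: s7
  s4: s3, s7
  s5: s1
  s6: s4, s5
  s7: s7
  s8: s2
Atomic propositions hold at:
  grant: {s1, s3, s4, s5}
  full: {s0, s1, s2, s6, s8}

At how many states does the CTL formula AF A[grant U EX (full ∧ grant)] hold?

1

Sat(full ∧ grant) = {s1}
Sat(EX (full ∧ grant)) = {s : some successor in {s1}} = {s5}
A[grant U EX (full ∧ grant)]: least fixpoint, start Z0 = Sat(EX (full ∧ grant)) = {s5}, add states in Sat(grant) with every successor in Z. Already a fixed point.
Sat(A[grant U EX (full ∧ grant)]) = {s5}
AF A[grant U EX (full ∧ grant)]: least fixpoint, start Z0 = {s5}, add states with every successor in Z. Already a fixed point.
Sat(AF A[grant U EX (full ∧ grant)]) = {s5}
|Sat(AF A[grant U EX (full ∧ grant)])| = |{s5}| = 1.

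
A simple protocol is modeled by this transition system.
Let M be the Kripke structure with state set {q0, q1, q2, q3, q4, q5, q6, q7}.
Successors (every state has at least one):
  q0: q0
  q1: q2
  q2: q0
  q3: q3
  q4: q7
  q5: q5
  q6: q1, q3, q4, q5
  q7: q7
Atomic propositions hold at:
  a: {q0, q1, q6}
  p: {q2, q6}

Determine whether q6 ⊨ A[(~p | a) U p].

Sat(~p) = {q0, q1, q3, q4, q5, q7}
Sat(~p | a) = {q0, q1, q3, q4, q5, q6, q7}
A[(~p | a) U p]: least fixpoint, start Z0 = Sat(p) = {q2, q6}, add states in Sat(~p | a) with every successor in Z. Z1 = {q1, q2, q6}; fixed.
Sat(A[(~p | a) U p]) = {q1, q2, q6}
q6 ∈ Sat(A[(~p | a) U p]) = {q1, q2, q6}, so the formula holds at q6.

Yes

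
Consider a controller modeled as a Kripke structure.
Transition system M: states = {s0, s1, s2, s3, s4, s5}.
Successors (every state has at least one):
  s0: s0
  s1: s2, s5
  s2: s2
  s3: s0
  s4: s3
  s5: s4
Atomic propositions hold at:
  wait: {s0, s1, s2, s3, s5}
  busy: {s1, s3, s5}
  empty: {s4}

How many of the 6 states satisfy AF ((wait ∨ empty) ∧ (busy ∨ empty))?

4

Sat(wait ∨ empty) = {s0, s1, s2, s3, s4, s5}
Sat(busy ∨ empty) = {s1, s3, s4, s5}
Sat((wait ∨ empty) ∧ (busy ∨ empty)) = {s1, s3, s4, s5}
AF ((wait ∨ empty) ∧ (busy ∨ empty)): least fixpoint, start Z0 = {s1, s3, s4, s5}, add states with every successor in Z. Already a fixed point.
Sat(AF ((wait ∨ empty) ∧ (busy ∨ empty))) = {s1, s3, s4, s5}
|Sat(AF ((wait ∨ empty) ∧ (busy ∨ empty)))| = |{s1, s3, s4, s5}| = 4.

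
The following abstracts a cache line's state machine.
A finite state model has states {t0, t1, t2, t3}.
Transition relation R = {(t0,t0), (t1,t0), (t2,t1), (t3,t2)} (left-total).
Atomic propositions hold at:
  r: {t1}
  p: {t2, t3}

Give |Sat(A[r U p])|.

A[r U p]: least fixpoint, start Z0 = Sat(p) = {t2, t3}, add states in Sat(r) with every successor in Z. Already a fixed point.
Sat(A[r U p]) = {t2, t3}
|Sat(A[r U p])| = |{t2, t3}| = 2.

2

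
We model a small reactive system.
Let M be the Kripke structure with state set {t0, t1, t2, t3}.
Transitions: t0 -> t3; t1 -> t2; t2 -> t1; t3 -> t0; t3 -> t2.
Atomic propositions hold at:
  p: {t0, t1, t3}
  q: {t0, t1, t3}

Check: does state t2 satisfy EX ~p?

No

Sat(~p) = {t2}
Sat(EX ~p) = {s : some successor in {t2}} = {t1, t3}
t2 ∉ Sat(EX ~p) = {t1, t3}, so the formula does not hold at t2.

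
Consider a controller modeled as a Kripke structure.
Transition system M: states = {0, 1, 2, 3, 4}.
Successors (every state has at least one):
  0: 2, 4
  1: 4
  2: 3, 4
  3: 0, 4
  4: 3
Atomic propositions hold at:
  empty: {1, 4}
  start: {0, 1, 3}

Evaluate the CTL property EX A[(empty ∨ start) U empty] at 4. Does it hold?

Sat(empty ∨ start) = {0, 1, 3, 4}
A[(empty ∨ start) U empty]: least fixpoint, start Z0 = Sat(empty) = {1, 4}, add states in Sat(empty ∨ start) with every successor in Z. Already a fixed point.
Sat(A[(empty ∨ start) U empty]) = {1, 4}
Sat(EX A[(empty ∨ start) U empty]) = {s : some successor in {1, 4}} = {0, 1, 2, 3}
4 ∉ Sat(EX A[(empty ∨ start) U empty]) = {0, 1, 2, 3}, so the formula does not hold at 4.

No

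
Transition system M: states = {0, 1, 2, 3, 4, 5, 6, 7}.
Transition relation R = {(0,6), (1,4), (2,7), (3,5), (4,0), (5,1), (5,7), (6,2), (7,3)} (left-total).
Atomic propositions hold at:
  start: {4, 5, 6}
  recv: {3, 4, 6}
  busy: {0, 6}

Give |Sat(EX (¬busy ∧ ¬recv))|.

4

Sat(¬busy) = {1, 2, 3, 4, 5, 7}
Sat(¬recv) = {0, 1, 2, 5, 7}
Sat(¬busy ∧ ¬recv) = {1, 2, 5, 7}
Sat(EX (¬busy ∧ ¬recv)) = {s : some successor in {1, 2, 5, 7}} = {2, 3, 5, 6}
|Sat(EX (¬busy ∧ ¬recv))| = |{2, 3, 5, 6}| = 4.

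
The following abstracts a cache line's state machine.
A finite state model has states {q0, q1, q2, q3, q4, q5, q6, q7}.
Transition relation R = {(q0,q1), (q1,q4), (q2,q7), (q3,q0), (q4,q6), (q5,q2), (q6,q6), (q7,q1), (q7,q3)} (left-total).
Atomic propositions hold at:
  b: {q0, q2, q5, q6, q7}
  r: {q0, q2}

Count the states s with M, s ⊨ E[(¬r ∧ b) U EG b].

1

Sat(¬r) = {q1, q3, q4, q5, q6, q7}
Sat(¬r ∧ b) = {q5, q6, q7}
EG b: greatest fixpoint, start Z0 = {q0, q2, q5, q6, q7}, keep only states in Sat with some successor in Z. Z1 = {q2, q5, q6}; Z2 = {q5, q6}; Z3 = {q6}; fixed.
Sat(EG b) = {q6}
E[(¬r ∧ b) U EG b]: least fixpoint, start Z0 = Sat(EG b) = {q6}, add states in Sat(¬r ∧ b) with some successor in Z. Already a fixed point.
Sat(E[(¬r ∧ b) U EG b]) = {q6}
|Sat(E[(¬r ∧ b) U EG b])| = |{q6}| = 1.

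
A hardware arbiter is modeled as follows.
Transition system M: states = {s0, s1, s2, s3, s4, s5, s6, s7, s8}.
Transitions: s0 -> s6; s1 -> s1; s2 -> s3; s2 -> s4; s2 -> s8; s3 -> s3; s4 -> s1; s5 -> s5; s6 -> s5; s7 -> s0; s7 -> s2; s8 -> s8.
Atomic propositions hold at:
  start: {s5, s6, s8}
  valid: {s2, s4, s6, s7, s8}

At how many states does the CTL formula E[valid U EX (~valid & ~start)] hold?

Sat(~valid) = {s0, s1, s3, s5}
Sat(~start) = {s0, s1, s2, s3, s4, s7}
Sat(~valid & ~start) = {s0, s1, s3}
Sat(EX (~valid & ~start)) = {s : some successor in {s0, s1, s3}} = {s1, s2, s3, s4, s7}
E[valid U EX (~valid & ~start)]: least fixpoint, start Z0 = Sat(EX (~valid & ~start)) = {s1, s2, s3, s4, s7}, add states in Sat(valid) with some successor in Z. Already a fixed point.
Sat(E[valid U EX (~valid & ~start)]) = {s1, s2, s3, s4, s7}
|Sat(E[valid U EX (~valid & ~start)])| = |{s1, s2, s3, s4, s7}| = 5.

5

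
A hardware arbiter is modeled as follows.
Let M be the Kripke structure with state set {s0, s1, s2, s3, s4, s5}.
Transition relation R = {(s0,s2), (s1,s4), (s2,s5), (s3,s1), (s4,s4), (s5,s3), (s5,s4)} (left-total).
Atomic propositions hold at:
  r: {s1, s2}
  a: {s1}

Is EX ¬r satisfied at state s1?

Sat(¬r) = {s0, s3, s4, s5}
Sat(EX ¬r) = {s : some successor in {s0, s3, s4, s5}} = {s1, s2, s4, s5}
s1 ∈ Sat(EX ¬r) = {s1, s2, s4, s5}, so the formula holds at s1.

Yes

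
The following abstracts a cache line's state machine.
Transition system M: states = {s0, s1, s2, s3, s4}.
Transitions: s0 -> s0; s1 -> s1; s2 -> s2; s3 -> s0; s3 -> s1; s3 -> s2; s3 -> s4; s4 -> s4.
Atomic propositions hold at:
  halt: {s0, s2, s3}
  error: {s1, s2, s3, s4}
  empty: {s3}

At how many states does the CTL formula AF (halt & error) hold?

2

Sat(halt & error) = {s2, s3}
AF (halt & error): least fixpoint, start Z0 = {s2, s3}, add states with every successor in Z. Already a fixed point.
Sat(AF (halt & error)) = {s2, s3}
|Sat(AF (halt & error))| = |{s2, s3}| = 2.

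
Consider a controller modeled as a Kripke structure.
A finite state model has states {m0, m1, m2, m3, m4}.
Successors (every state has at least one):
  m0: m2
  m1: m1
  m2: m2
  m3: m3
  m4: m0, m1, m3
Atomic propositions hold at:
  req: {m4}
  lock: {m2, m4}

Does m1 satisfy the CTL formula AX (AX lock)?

Sat(AX lock) = {s : every successor in {m2, m4}} = {m0, m2}
Sat(AX (AX lock)) = {s : every successor in {m0, m2}} = {m0, m2}
m1 ∉ Sat(AX (AX lock)) = {m0, m2}, so the formula does not hold at m1.

No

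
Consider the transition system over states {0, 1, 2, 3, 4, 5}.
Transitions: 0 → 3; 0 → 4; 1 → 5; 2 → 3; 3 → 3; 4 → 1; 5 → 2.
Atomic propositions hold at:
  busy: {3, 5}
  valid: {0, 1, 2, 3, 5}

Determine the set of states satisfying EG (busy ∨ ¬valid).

Sat(¬valid) = {4}
Sat(busy ∨ ¬valid) = {3, 4, 5}
EG (busy ∨ ¬valid): greatest fixpoint, start Z0 = {3, 4, 5}, keep only states in Sat with some successor in Z. Z1 = {3}; fixed.
Sat(EG (busy ∨ ¬valid)) = {3}

{3}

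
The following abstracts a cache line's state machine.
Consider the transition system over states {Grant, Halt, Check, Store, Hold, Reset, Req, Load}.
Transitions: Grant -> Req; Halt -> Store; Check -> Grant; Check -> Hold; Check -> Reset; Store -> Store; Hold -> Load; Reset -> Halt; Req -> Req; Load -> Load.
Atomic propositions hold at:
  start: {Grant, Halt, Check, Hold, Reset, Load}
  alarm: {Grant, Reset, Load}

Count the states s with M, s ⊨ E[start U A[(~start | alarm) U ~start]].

6

Sat(~start) = {Store, Req}
Sat(~start | alarm) = {Grant, Store, Reset, Req, Load}
A[(~start | alarm) U ~start]: least fixpoint, start Z0 = Sat(~start) = {Store, Req}, add states in Sat(~start | alarm) with every successor in Z. Z1 = {Grant, Store, Req}; fixed.
Sat(A[(~start | alarm) U ~start]) = {Grant, Store, Req}
E[start U A[(~start | alarm) U ~start]]: least fixpoint, start Z0 = Sat(A[(~start | alarm) U ~start]) = {Grant, Store, Req}, add states in Sat(start) with some successor in Z. Z1 = {Grant, Halt, Check, Store, Req}; Z2 = {Grant, Halt, Check, Store, Reset, Req}; fixed.
Sat(E[start U A[(~start | alarm) U ~start]]) = {Grant, Halt, Check, Store, Reset, Req}
|Sat(E[start U A[(~start | alarm) U ~start]])| = |{Grant, Halt, Check, Store, Reset, Req}| = 6.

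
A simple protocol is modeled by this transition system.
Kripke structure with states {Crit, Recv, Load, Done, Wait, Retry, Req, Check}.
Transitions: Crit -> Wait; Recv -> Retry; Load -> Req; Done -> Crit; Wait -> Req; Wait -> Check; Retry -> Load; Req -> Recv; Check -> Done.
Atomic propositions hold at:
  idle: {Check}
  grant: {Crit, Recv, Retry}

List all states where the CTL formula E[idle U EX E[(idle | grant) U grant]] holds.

{Recv, Done, Req, Check}

Sat(idle | grant) = {Crit, Recv, Retry, Check}
E[(idle | grant) U grant]: least fixpoint, start Z0 = Sat(grant) = {Crit, Recv, Retry}, add states in Sat(idle | grant) with some successor in Z. Already a fixed point.
Sat(E[(idle | grant) U grant]) = {Crit, Recv, Retry}
Sat(EX E[(idle | grant) U grant]) = {s : some successor in {Crit, Recv, Retry}} = {Recv, Done, Req}
E[idle U EX E[(idle | grant) U grant]]: least fixpoint, start Z0 = Sat(EX E[(idle | grant) U grant]) = {Recv, Done, Req}, add states in Sat(idle) with some successor in Z. Z1 = {Recv, Done, Req, Check}; fixed.
Sat(E[idle U EX E[(idle | grant) U grant]]) = {Recv, Done, Req, Check}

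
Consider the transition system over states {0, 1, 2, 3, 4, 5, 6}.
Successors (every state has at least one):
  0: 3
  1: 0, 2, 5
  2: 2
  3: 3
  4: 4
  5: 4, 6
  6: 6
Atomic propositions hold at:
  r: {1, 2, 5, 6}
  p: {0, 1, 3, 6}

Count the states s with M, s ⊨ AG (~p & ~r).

Sat(~p) = {2, 4, 5}
Sat(~r) = {0, 3, 4}
Sat(~p & ~r) = {4}
AG (~p & ~r): greatest fixpoint, start Z0 = {4}, keep only states in Sat with every successor in Z. Already a fixed point.
Sat(AG (~p & ~r)) = {4}
|Sat(AG (~p & ~r))| = |{4}| = 1.

1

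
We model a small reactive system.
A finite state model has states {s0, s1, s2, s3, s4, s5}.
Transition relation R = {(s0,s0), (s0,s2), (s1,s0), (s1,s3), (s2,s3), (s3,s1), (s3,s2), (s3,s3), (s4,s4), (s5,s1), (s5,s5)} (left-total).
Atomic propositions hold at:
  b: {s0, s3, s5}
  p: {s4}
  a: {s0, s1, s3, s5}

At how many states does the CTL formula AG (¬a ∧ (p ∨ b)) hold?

1

Sat(¬a) = {s2, s4}
Sat(p ∨ b) = {s0, s3, s4, s5}
Sat(¬a ∧ (p ∨ b)) = {s4}
AG (¬a ∧ (p ∨ b)): greatest fixpoint, start Z0 = {s4}, keep only states in Sat with every successor in Z. Already a fixed point.
Sat(AG (¬a ∧ (p ∨ b))) = {s4}
|Sat(AG (¬a ∧ (p ∨ b)))| = |{s4}| = 1.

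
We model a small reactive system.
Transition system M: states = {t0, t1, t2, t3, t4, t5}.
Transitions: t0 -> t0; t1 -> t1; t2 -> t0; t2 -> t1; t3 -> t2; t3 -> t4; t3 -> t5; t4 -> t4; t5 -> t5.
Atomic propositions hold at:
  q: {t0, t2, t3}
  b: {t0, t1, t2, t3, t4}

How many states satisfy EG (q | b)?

5

Sat(q | b) = {t0, t1, t2, t3, t4}
EG (q | b): greatest fixpoint, start Z0 = {t0, t1, t2, t3, t4}, keep only states in Sat with some successor in Z. Already a fixed point.
Sat(EG (q | b)) = {t0, t1, t2, t3, t4}
|Sat(EG (q | b))| = |{t0, t1, t2, t3, t4}| = 5.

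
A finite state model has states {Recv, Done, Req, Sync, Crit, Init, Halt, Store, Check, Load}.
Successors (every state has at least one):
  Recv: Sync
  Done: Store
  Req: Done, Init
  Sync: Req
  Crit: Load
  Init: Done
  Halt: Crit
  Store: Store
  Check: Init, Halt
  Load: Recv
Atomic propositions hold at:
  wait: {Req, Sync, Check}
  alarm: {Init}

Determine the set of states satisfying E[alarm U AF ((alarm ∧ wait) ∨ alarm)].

Sat(alarm ∧ wait) = ∅
Sat((alarm ∧ wait) ∨ alarm) = {Init}
AF ((alarm ∧ wait) ∨ alarm): least fixpoint, start Z0 = {Init}, add states with every successor in Z. Already a fixed point.
Sat(AF ((alarm ∧ wait) ∨ alarm)) = {Init}
E[alarm U AF ((alarm ∧ wait) ∨ alarm)]: least fixpoint, start Z0 = Sat(AF ((alarm ∧ wait) ∨ alarm)) = {Init}, add states in Sat(alarm) with some successor in Z. Already a fixed point.
Sat(E[alarm U AF ((alarm ∧ wait) ∨ alarm)]) = {Init}

{Init}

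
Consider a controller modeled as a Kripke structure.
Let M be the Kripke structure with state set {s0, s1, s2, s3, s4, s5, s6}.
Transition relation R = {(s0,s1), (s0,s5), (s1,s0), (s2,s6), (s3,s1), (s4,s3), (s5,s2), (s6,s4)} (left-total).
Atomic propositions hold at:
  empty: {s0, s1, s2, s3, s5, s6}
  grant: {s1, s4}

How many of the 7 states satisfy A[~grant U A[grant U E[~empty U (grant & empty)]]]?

Sat(~grant) = {s0, s2, s3, s5, s6}
Sat(~empty) = {s4}
Sat(grant & empty) = {s1}
E[~empty U (grant & empty)]: least fixpoint, start Z0 = Sat((grant & empty)) = {s1}, add states in Sat(~empty) with some successor in Z. Already a fixed point.
Sat(E[~empty U (grant & empty)]) = {s1}
A[grant U E[~empty U (grant & empty)]]: least fixpoint, start Z0 = Sat(E[~empty U (grant & empty)]) = {s1}, add states in Sat(grant) with every successor in Z. Already a fixed point.
Sat(A[grant U E[~empty U (grant & empty)]]) = {s1}
A[~grant U A[grant U E[~empty U (grant & empty)]]]: least fixpoint, start Z0 = Sat(A[grant U E[~empty U (grant & empty)]]) = {s1}, add states in Sat(~grant) with every successor in Z. Z1 = {s1, s3}; fixed.
Sat(A[~grant U A[grant U E[~empty U (grant & empty)]]]) = {s1, s3}
|Sat(A[~grant U A[grant U E[~empty U (grant & empty)]]])| = |{s1, s3}| = 2.

2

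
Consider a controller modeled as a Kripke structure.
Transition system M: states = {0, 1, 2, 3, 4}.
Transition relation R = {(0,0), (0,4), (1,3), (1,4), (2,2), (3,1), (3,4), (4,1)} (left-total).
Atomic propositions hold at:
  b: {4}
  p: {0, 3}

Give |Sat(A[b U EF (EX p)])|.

4

Sat(EX p) = {s : some successor in {0, 3}} = {0, 1}
EF (EX p): least fixpoint, start Z0 = {0, 1}, add states with some successor in Z. Z1 = {0, 1, 3, 4}; fixed.
Sat(EF (EX p)) = {0, 1, 3, 4}
A[b U EF (EX p)]: least fixpoint, start Z0 = Sat(EF (EX p)) = {0, 1, 3, 4}, add states in Sat(b) with every successor in Z. Already a fixed point.
Sat(A[b U EF (EX p)]) = {0, 1, 3, 4}
|Sat(A[b U EF (EX p)])| = |{0, 1, 3, 4}| = 4.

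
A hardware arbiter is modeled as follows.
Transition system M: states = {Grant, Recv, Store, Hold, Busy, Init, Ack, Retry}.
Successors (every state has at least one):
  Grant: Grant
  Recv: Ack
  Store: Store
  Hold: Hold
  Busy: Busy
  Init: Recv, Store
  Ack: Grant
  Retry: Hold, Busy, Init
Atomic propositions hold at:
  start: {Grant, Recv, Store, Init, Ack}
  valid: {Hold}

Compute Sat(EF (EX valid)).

Sat(EX valid) = {s : some successor in {Hold}} = {Hold, Retry}
EF (EX valid): least fixpoint, start Z0 = {Hold, Retry}, add states with some successor in Z. Already a fixed point.
Sat(EF (EX valid)) = {Hold, Retry}

{Hold, Retry}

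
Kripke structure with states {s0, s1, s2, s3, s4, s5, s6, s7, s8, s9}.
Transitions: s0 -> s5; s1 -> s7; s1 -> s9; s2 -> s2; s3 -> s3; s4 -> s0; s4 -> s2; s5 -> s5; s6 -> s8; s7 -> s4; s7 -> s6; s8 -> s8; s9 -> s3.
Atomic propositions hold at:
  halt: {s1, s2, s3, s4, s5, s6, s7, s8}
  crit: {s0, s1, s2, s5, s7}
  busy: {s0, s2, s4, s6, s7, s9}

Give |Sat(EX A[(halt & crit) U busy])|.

Sat(halt & crit) = {s1, s2, s5, s7}
A[(halt & crit) U busy]: least fixpoint, start Z0 = Sat(busy) = {s0, s2, s4, s6, s7, s9}, add states in Sat(halt & crit) with every successor in Z. Z1 = {s0, s1, s2, s4, s6, s7, s9}; fixed.
Sat(A[(halt & crit) U busy]) = {s0, s1, s2, s4, s6, s7, s9}
Sat(EX A[(halt & crit) U busy]) = {s : some successor in {s0, s1, s2, s4, s6, s7, s9}} = {s1, s2, s4, s7}
|Sat(EX A[(halt & crit) U busy])| = |{s1, s2, s4, s7}| = 4.

4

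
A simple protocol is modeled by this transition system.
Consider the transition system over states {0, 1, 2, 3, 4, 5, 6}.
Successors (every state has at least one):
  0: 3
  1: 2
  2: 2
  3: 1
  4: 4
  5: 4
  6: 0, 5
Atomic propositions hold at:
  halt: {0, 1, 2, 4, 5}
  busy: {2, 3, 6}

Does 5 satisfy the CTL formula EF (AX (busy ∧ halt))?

Sat(busy ∧ halt) = {2}
Sat(AX (busy ∧ halt)) = {s : every successor in {2}} = {1, 2}
EF (AX (busy ∧ halt)): least fixpoint, start Z0 = {1, 2}, add states with some successor in Z. Z1 = {1, 2, 3}; Z2 = {0, 1, 2, 3}; Z3 = {0, 1, 2, 3, 6}; fixed.
Sat(EF (AX (busy ∧ halt))) = {0, 1, 2, 3, 6}
5 ∉ Sat(EF (AX (busy ∧ halt))) = {0, 1, 2, 3, 6}, so the formula does not hold at 5.

No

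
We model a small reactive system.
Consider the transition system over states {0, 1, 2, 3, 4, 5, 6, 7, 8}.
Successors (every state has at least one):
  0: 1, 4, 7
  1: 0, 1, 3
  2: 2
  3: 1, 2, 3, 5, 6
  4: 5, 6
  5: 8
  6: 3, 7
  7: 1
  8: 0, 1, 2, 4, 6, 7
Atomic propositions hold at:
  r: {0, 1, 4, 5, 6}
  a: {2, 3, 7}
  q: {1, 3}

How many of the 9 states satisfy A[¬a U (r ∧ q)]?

1

Sat(¬a) = {0, 1, 4, 5, 6, 8}
Sat(r ∧ q) = {1}
A[¬a U (r ∧ q)]: least fixpoint, start Z0 = Sat((r ∧ q)) = {1}, add states in Sat(¬a) with every successor in Z. Already a fixed point.
Sat(A[¬a U (r ∧ q)]) = {1}
|Sat(A[¬a U (r ∧ q)])| = |{1}| = 1.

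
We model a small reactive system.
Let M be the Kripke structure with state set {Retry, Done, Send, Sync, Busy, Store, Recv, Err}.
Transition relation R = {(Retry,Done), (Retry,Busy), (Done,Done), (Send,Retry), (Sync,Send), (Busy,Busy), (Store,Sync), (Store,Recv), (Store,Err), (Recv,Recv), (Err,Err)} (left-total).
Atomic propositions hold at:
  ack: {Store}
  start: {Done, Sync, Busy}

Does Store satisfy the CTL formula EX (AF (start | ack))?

Yes

Sat(start | ack) = {Done, Sync, Busy, Store}
AF (start | ack): least fixpoint, start Z0 = {Done, Sync, Busy, Store}, add states with every successor in Z. Z1 = {Retry, Done, Sync, Busy, Store}; Z2 = {Retry, Done, Send, Sync, Busy, Store}; fixed.
Sat(AF (start | ack)) = {Retry, Done, Send, Sync, Busy, Store}
Sat(EX (AF (start | ack))) = {s : some successor in {Retry, Done, Send, Sync, Busy, Store}} = {Retry, Done, Send, Sync, Busy, Store}
Store ∈ Sat(EX (AF (start | ack))) = {Retry, Done, Send, Sync, Busy, Store}, so the formula holds at Store.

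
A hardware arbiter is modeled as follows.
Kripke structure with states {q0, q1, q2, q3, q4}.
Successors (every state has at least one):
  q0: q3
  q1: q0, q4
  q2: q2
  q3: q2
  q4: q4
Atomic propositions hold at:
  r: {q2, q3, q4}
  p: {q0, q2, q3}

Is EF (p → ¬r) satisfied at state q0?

Yes

Sat(¬r) = {q0, q1}
Sat(p → ¬r) = {q0, q1, q4}
EF (p → ¬r): least fixpoint, start Z0 = {q0, q1, q4}, add states with some successor in Z. Already a fixed point.
Sat(EF (p → ¬r)) = {q0, q1, q4}
q0 ∈ Sat(EF (p → ¬r)) = {q0, q1, q4}, so the formula holds at q0.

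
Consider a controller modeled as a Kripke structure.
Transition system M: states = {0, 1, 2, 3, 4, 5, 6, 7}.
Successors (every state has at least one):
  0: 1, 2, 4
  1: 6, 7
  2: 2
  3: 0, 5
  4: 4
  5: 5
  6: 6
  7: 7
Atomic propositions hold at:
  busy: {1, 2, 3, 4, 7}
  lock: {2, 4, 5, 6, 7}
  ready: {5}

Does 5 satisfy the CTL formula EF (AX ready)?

Sat(AX ready) = {s : every successor in {5}} = {5}
EF (AX ready): least fixpoint, start Z0 = {5}, add states with some successor in Z. Z1 = {3, 5}; fixed.
Sat(EF (AX ready)) = {3, 5}
5 ∈ Sat(EF (AX ready)) = {3, 5}, so the formula holds at 5.

Yes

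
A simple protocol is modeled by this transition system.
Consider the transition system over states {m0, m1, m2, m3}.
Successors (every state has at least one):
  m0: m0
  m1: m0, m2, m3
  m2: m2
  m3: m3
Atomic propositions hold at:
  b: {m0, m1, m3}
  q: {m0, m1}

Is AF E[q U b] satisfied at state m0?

Yes

E[q U b]: least fixpoint, start Z0 = Sat(b) = {m0, m1, m3}, add states in Sat(q) with some successor in Z. Already a fixed point.
Sat(E[q U b]) = {m0, m1, m3}
AF E[q U b]: least fixpoint, start Z0 = {m0, m1, m3}, add states with every successor in Z. Already a fixed point.
Sat(AF E[q U b]) = {m0, m1, m3}
m0 ∈ Sat(AF E[q U b]) = {m0, m1, m3}, so the formula holds at m0.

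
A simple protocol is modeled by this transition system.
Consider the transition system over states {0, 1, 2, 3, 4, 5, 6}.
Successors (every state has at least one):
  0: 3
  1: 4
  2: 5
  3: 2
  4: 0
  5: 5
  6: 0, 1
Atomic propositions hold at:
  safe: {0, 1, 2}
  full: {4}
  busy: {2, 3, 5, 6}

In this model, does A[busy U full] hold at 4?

A[busy U full]: least fixpoint, start Z0 = Sat(full) = {4}, add states in Sat(busy) with every successor in Z. Already a fixed point.
Sat(A[busy U full]) = {4}
4 ∈ Sat(A[busy U full]) = {4}, so the formula holds at 4.

Yes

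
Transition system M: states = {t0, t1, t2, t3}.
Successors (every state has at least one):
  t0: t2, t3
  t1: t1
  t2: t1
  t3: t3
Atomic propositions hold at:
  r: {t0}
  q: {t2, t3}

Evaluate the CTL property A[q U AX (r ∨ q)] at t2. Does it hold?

Sat(r ∨ q) = {t0, t2, t3}
Sat(AX (r ∨ q)) = {s : every successor in {t0, t2, t3}} = {t0, t3}
A[q U AX (r ∨ q)]: least fixpoint, start Z0 = Sat(AX (r ∨ q)) = {t0, t3}, add states in Sat(q) with every successor in Z. Already a fixed point.
Sat(A[q U AX (r ∨ q)]) = {t0, t3}
t2 ∉ Sat(A[q U AX (r ∨ q)]) = {t0, t3}, so the formula does not hold at t2.

No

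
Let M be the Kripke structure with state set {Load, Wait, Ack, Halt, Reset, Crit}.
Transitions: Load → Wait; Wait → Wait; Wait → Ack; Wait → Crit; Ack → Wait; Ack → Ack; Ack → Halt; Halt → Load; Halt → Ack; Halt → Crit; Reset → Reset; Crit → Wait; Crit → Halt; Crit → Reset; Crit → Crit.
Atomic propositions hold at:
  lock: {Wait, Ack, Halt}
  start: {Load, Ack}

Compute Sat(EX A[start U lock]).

A[start U lock]: least fixpoint, start Z0 = Sat(lock) = {Wait, Ack, Halt}, add states in Sat(start) with every successor in Z. Z1 = {Load, Wait, Ack, Halt}; fixed.
Sat(A[start U lock]) = {Load, Wait, Ack, Halt}
Sat(EX A[start U lock]) = {s : some successor in {Load, Wait, Ack, Halt}} = {Load, Wait, Ack, Halt, Crit}

{Load, Wait, Ack, Halt, Crit}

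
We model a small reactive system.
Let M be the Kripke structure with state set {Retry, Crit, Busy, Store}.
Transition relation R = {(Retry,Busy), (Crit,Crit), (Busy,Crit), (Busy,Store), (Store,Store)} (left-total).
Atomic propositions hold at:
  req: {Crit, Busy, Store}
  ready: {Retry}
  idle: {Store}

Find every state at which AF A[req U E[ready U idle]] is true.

E[ready U idle]: least fixpoint, start Z0 = Sat(idle) = {Store}, add states in Sat(ready) with some successor in Z. Already a fixed point.
Sat(E[ready U idle]) = {Store}
A[req U E[ready U idle]]: least fixpoint, start Z0 = Sat(E[ready U idle]) = {Store}, add states in Sat(req) with every successor in Z. Already a fixed point.
Sat(A[req U E[ready U idle]]) = {Store}
AF A[req U E[ready U idle]]: least fixpoint, start Z0 = {Store}, add states with every successor in Z. Already a fixed point.
Sat(AF A[req U E[ready U idle]]) = {Store}

{Store}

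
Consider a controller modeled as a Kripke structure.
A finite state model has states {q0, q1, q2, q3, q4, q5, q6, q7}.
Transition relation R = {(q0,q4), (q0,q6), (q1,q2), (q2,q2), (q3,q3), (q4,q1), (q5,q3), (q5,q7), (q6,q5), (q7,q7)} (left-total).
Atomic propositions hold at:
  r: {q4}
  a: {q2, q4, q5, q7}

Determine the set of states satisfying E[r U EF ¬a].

{q0, q1, q3, q4, q5, q6}

Sat(¬a) = {q0, q1, q3, q6}
EF ¬a: least fixpoint, start Z0 = {q0, q1, q3, q6}, add states with some successor in Z. Z1 = {q0, q1, q3, q4, q5, q6}; fixed.
Sat(EF ¬a) = {q0, q1, q3, q4, q5, q6}
E[r U EF ¬a]: least fixpoint, start Z0 = Sat(EF ¬a) = {q0, q1, q3, q4, q5, q6}, add states in Sat(r) with some successor in Z. Already a fixed point.
Sat(E[r U EF ¬a]) = {q0, q1, q3, q4, q5, q6}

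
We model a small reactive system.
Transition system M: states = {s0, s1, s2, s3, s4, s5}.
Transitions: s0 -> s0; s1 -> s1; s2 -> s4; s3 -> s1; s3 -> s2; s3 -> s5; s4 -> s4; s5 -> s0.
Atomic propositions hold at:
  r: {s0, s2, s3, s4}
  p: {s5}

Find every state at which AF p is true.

AF p: least fixpoint, start Z0 = {s5}, add states with every successor in Z. Already a fixed point.
Sat(AF p) = {s5}

{s5}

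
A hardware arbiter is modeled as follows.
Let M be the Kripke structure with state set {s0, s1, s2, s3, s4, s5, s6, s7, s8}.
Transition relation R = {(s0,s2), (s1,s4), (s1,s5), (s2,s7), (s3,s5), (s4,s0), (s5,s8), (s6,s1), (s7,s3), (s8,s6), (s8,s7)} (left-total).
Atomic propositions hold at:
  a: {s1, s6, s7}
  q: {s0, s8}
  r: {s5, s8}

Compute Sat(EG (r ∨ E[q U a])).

{s1, s5, s6, s8}

E[q U a]: least fixpoint, start Z0 = Sat(a) = {s1, s6, s7}, add states in Sat(q) with some successor in Z. Z1 = {s1, s6, s7, s8}; fixed.
Sat(E[q U a]) = {s1, s6, s7, s8}
Sat(r ∨ E[q U a]) = {s1, s5, s6, s7, s8}
EG (r ∨ E[q U a]): greatest fixpoint, start Z0 = {s1, s5, s6, s7, s8}, keep only states in Sat with some successor in Z. Z1 = {s1, s5, s6, s8}; fixed.
Sat(EG (r ∨ E[q U a])) = {s1, s5, s6, s8}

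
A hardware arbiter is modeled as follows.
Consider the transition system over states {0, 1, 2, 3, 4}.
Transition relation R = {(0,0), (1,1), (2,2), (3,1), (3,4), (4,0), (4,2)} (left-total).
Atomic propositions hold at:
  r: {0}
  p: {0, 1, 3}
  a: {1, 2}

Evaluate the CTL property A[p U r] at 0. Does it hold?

Yes

A[p U r]: least fixpoint, start Z0 = Sat(r) = {0}, add states in Sat(p) with every successor in Z. Already a fixed point.
Sat(A[p U r]) = {0}
0 ∈ Sat(A[p U r]) = {0}, so the formula holds at 0.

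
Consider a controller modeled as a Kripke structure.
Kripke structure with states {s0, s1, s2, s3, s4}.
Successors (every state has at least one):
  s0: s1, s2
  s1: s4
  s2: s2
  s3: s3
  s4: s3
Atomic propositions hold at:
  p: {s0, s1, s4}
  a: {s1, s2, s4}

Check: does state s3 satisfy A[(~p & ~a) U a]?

No

Sat(~p) = {s2, s3}
Sat(~a) = {s0, s3}
Sat(~p & ~a) = {s3}
A[(~p & ~a) U a]: least fixpoint, start Z0 = Sat(a) = {s1, s2, s4}, add states in Sat(~p & ~a) with every successor in Z. Already a fixed point.
Sat(A[(~p & ~a) U a]) = {s1, s2, s4}
s3 ∉ Sat(A[(~p & ~a) U a]) = {s1, s2, s4}, so the formula does not hold at s3.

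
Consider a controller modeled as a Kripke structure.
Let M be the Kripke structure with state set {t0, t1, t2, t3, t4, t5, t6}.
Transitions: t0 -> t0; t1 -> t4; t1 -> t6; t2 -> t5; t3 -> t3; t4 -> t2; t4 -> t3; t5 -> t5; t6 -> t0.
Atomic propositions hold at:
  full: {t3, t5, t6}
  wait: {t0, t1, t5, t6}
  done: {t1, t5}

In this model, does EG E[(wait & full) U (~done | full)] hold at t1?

No

Sat(wait & full) = {t5, t6}
Sat(~done) = {t0, t2, t3, t4, t6}
Sat(~done | full) = {t0, t2, t3, t4, t5, t6}
E[(wait & full) U (~done | full)]: least fixpoint, start Z0 = Sat((~done | full)) = {t0, t2, t3, t4, t5, t6}, add states in Sat(wait & full) with some successor in Z. Already a fixed point.
Sat(E[(wait & full) U (~done | full)]) = {t0, t2, t3, t4, t5, t6}
EG E[(wait & full) U (~done | full)]: greatest fixpoint, start Z0 = {t0, t2, t3, t4, t5, t6}, keep only states in Sat with some successor in Z. Already a fixed point.
Sat(EG E[(wait & full) U (~done | full)]) = {t0, t2, t3, t4, t5, t6}
t1 ∉ Sat(EG E[(wait & full) U (~done | full)]) = {t0, t2, t3, t4, t5, t6}, so the formula does not hold at t1.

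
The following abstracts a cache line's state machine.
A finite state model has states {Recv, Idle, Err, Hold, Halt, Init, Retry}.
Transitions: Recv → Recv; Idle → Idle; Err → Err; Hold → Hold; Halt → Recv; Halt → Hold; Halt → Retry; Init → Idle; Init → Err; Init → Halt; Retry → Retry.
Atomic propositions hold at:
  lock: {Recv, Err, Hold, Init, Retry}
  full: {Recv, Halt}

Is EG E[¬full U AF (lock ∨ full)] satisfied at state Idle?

No

Sat(¬full) = {Idle, Err, Hold, Init, Retry}
Sat(lock ∨ full) = {Recv, Err, Hold, Halt, Init, Retry}
AF (lock ∨ full): least fixpoint, start Z0 = {Recv, Err, Hold, Halt, Init, Retry}, add states with every successor in Z. Already a fixed point.
Sat(AF (lock ∨ full)) = {Recv, Err, Hold, Halt, Init, Retry}
E[¬full U AF (lock ∨ full)]: least fixpoint, start Z0 = Sat(AF (lock ∨ full)) = {Recv, Err, Hold, Halt, Init, Retry}, add states in Sat(¬full) with some successor in Z. Already a fixed point.
Sat(E[¬full U AF (lock ∨ full)]) = {Recv, Err, Hold, Halt, Init, Retry}
EG E[¬full U AF (lock ∨ full)]: greatest fixpoint, start Z0 = {Recv, Err, Hold, Halt, Init, Retry}, keep only states in Sat with some successor in Z. Already a fixed point.
Sat(EG E[¬full U AF (lock ∨ full)]) = {Recv, Err, Hold, Halt, Init, Retry}
Idle ∉ Sat(EG E[¬full U AF (lock ∨ full)]) = {Recv, Err, Hold, Halt, Init, Retry}, so the formula does not hold at Idle.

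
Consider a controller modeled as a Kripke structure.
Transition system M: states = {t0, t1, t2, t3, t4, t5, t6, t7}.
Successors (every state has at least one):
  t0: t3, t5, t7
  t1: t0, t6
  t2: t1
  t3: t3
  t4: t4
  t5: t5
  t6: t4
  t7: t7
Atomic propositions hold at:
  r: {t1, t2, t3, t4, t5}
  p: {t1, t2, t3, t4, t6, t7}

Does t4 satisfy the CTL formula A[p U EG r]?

EG r: greatest fixpoint, start Z0 = {t1, t2, t3, t4, t5}, keep only states in Sat with some successor in Z. Z1 = {t2, t3, t4, t5}; Z2 = {t3, t4, t5}; fixed.
Sat(EG r) = {t3, t4, t5}
A[p U EG r]: least fixpoint, start Z0 = Sat(EG r) = {t3, t4, t5}, add states in Sat(p) with every successor in Z. Z1 = {t3, t4, t5, t6}; fixed.
Sat(A[p U EG r]) = {t3, t4, t5, t6}
t4 ∈ Sat(A[p U EG r]) = {t3, t4, t5, t6}, so the formula holds at t4.

Yes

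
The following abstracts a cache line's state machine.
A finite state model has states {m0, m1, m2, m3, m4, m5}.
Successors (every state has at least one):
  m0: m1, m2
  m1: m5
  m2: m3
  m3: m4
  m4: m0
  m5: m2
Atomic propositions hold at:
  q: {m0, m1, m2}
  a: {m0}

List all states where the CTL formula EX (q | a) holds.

Sat(q | a) = {m0, m1, m2}
Sat(EX (q | a)) = {s : some successor in {m0, m1, m2}} = {m0, m4, m5}

{m0, m4, m5}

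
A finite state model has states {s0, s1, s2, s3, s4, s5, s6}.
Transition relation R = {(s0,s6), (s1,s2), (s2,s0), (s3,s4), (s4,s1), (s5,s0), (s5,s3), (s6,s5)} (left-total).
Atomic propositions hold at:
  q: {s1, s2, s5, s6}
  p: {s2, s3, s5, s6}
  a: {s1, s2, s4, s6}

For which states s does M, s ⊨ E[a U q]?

{s1, s2, s4, s5, s6}

E[a U q]: least fixpoint, start Z0 = Sat(q) = {s1, s2, s5, s6}, add states in Sat(a) with some successor in Z. Z1 = {s1, s2, s4, s5, s6}; fixed.
Sat(E[a U q]) = {s1, s2, s4, s5, s6}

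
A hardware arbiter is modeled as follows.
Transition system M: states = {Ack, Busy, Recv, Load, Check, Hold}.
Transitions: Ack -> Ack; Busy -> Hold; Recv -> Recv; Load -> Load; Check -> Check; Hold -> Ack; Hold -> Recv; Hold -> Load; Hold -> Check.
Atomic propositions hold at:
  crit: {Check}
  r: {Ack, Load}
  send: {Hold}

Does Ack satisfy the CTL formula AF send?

AF send: least fixpoint, start Z0 = {Hold}, add states with every successor in Z. Z1 = {Busy, Hold}; fixed.
Sat(AF send) = {Busy, Hold}
Ack ∉ Sat(AF send) = {Busy, Hold}, so the formula does not hold at Ack.

No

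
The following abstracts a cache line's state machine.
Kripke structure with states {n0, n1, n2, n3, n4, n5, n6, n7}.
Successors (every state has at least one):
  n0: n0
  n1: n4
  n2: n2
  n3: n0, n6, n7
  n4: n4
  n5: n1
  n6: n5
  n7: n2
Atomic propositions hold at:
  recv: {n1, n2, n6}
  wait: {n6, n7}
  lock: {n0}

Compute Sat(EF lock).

{n0, n3}

EF lock: least fixpoint, start Z0 = {n0}, add states with some successor in Z. Z1 = {n0, n3}; fixed.
Sat(EF lock) = {n0, n3}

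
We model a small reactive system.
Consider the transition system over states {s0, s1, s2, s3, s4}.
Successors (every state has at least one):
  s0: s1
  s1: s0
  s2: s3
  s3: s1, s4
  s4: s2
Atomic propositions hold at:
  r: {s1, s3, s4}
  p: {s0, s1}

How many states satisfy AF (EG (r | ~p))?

3

Sat(~p) = {s2, s3, s4}
Sat(r | ~p) = {s1, s2, s3, s4}
EG (r | ~p): greatest fixpoint, start Z0 = {s1, s2, s3, s4}, keep only states in Sat with some successor in Z. Z1 = {s2, s3, s4}; fixed.
Sat(EG (r | ~p)) = {s2, s3, s4}
AF (EG (r | ~p)): least fixpoint, start Z0 = {s2, s3, s4}, add states with every successor in Z. Already a fixed point.
Sat(AF (EG (r | ~p))) = {s2, s3, s4}
|Sat(AF (EG (r | ~p)))| = |{s2, s3, s4}| = 3.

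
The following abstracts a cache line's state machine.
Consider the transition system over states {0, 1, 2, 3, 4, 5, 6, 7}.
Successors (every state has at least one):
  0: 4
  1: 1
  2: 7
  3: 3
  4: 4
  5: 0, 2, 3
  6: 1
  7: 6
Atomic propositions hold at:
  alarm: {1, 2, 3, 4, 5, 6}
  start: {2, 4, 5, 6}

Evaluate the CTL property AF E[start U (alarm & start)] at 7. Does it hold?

Yes

Sat(alarm & start) = {2, 4, 5, 6}
E[start U (alarm & start)]: least fixpoint, start Z0 = Sat((alarm & start)) = {2, 4, 5, 6}, add states in Sat(start) with some successor in Z. Already a fixed point.
Sat(E[start U (alarm & start)]) = {2, 4, 5, 6}
AF E[start U (alarm & start)]: least fixpoint, start Z0 = {2, 4, 5, 6}, add states with every successor in Z. Z1 = {0, 2, 4, 5, 6, 7}; fixed.
Sat(AF E[start U (alarm & start)]) = {0, 2, 4, 5, 6, 7}
7 ∈ Sat(AF E[start U (alarm & start)]) = {0, 2, 4, 5, 6, 7}, so the formula holds at 7.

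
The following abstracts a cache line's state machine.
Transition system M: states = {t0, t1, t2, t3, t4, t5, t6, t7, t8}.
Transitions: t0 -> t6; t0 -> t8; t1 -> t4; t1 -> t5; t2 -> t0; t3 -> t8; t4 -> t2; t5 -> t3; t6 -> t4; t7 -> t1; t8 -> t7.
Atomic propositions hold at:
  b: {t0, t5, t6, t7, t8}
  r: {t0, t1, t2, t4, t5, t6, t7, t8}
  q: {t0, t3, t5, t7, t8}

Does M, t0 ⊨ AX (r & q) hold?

Sat(r & q) = {t0, t5, t7, t8}
Sat(AX (r & q)) = {s : every successor in {t0, t5, t7, t8}} = {t2, t3, t8}
t0 ∉ Sat(AX (r & q)) = {t2, t3, t8}, so the formula does not hold at t0.

No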